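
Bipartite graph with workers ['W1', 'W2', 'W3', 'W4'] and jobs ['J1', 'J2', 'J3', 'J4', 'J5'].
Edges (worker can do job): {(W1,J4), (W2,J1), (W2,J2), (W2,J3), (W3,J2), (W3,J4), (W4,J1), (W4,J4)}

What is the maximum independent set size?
Maximum independent set = 5

By König's theorem:
- Min vertex cover = Max matching = 4
- Max independent set = Total vertices - Min vertex cover
- Max independent set = 9 - 4 = 5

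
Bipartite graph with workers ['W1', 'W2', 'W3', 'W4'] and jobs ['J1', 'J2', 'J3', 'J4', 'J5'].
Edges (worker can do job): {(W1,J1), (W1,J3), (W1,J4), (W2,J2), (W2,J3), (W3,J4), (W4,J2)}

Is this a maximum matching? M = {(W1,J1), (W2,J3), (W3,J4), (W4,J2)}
Yes, size 4 is maximum

Proposed matching has size 4.
Maximum matching size for this graph: 4.

This is a maximum matching.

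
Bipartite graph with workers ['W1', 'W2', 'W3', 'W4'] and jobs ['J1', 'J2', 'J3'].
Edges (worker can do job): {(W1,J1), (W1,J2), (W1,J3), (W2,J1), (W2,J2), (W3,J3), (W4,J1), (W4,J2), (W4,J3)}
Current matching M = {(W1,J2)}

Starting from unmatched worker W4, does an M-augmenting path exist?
Yes: W4 → J1

An M-augmenting path alternates non-matching / matching edges, starting and ending at unmatched vertices.
Path: W4 → J1
(J1 is unmatched in M, so the path is augmenting.)
Flipping edges along this path would increase |M| from 1 to 2.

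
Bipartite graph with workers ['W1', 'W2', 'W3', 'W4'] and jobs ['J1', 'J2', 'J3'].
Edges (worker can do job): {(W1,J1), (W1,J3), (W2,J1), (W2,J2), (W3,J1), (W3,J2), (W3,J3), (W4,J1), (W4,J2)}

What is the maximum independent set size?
Maximum independent set = 4

By König's theorem:
- Min vertex cover = Max matching = 3
- Max independent set = Total vertices - Min vertex cover
- Max independent set = 7 - 3 = 4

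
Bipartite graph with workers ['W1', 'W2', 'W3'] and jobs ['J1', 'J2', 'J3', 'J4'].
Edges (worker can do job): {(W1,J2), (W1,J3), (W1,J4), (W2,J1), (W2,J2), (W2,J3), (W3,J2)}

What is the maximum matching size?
Maximum matching size = 3

Maximum matching: {(W1,J4), (W2,J3), (W3,J2)}
Size: 3

This assigns 3 workers to 3 distinct jobs.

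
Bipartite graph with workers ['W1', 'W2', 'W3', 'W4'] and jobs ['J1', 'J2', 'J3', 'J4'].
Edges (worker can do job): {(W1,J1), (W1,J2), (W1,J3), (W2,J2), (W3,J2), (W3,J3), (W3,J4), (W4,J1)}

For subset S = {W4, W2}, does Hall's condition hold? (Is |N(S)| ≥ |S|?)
Yes: |N(S)| = 2, |S| = 2

Subset S = {W4, W2}
Neighbors N(S) = {J1, J2}

|N(S)| = 2, |S| = 2
Hall's condition: |N(S)| ≥ |S| is satisfied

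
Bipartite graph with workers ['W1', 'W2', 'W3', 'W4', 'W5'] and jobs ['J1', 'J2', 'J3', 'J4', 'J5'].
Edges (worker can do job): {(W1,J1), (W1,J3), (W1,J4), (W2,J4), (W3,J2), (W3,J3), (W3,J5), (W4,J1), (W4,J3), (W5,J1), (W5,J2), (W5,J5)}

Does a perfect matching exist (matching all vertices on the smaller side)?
Yes, perfect matching exists (size 5)

Perfect matching: {(W1,J3), (W2,J4), (W3,J5), (W4,J1), (W5,J2)}
All 5 vertices on the smaller side are matched.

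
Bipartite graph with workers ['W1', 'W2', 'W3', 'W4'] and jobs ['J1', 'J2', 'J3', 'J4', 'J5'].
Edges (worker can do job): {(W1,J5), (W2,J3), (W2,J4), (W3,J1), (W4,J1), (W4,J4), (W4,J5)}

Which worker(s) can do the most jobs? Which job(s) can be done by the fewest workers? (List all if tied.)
Most versatile: W4 (3 jobs); Least covered: J2 (0 workers)

Worker degrees (jobs they can do): W1:1, W2:2, W3:1, W4:3
Job degrees (workers who can do it): J1:2, J2:0, J3:1, J4:2, J5:2

Maximum worker degree is 3, achieved by: W4
Minimum job degree is 0, achieved by: J2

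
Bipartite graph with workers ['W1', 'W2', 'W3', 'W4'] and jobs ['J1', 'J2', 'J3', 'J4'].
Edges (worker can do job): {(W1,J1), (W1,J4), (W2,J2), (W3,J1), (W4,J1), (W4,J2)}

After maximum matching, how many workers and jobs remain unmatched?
Unmatched: 1 workers, 1 jobs

Maximum matching size: 3
Workers: 4 total, 3 matched, 1 unmatched
Jobs: 4 total, 3 matched, 1 unmatched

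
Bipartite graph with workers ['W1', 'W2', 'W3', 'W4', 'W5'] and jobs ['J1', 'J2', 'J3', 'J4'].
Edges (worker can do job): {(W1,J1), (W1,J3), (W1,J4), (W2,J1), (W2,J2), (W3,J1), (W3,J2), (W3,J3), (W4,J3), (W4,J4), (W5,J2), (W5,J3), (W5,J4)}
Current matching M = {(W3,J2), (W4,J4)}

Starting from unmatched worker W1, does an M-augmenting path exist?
Yes: W1 → J1

An M-augmenting path alternates non-matching / matching edges, starting and ending at unmatched vertices.
Path: W1 → J1
(J1 is unmatched in M, so the path is augmenting.)
Flipping edges along this path would increase |M| from 2 to 3.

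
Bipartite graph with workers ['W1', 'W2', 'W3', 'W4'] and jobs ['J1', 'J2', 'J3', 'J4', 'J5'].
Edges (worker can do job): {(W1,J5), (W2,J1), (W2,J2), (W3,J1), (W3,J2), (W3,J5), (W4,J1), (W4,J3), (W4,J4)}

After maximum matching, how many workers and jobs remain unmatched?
Unmatched: 0 workers, 1 jobs

Maximum matching size: 4
Workers: 4 total, 4 matched, 0 unmatched
Jobs: 5 total, 4 matched, 1 unmatched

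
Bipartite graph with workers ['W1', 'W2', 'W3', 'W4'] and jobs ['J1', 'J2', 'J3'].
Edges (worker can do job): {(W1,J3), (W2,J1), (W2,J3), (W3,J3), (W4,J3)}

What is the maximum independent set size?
Maximum independent set = 5

By König's theorem:
- Min vertex cover = Max matching = 2
- Max independent set = Total vertices - Min vertex cover
- Max independent set = 7 - 2 = 5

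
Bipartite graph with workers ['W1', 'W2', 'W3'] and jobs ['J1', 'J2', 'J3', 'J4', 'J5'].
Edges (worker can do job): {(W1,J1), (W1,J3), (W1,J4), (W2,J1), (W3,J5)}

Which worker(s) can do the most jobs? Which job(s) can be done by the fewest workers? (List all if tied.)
Most versatile: W1 (3 jobs); Least covered: J2 (0 workers)

Worker degrees (jobs they can do): W1:3, W2:1, W3:1
Job degrees (workers who can do it): J1:2, J2:0, J3:1, J4:1, J5:1

Maximum worker degree is 3, achieved by: W1
Minimum job degree is 0, achieved by: J2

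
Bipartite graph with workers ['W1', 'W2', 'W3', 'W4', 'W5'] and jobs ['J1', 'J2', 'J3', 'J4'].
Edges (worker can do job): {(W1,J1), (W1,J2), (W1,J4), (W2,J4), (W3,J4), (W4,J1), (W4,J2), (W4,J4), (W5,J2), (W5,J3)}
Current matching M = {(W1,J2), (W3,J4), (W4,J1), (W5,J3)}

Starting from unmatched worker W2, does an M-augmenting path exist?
No augmenting path from W2

Alternating search from W2 reaches jobs: {J4}.
Every reachable job is already matched in M, and following those matched edges back to workers exposes no further unvisited jobs.
No M-augmenting path from W2 exists.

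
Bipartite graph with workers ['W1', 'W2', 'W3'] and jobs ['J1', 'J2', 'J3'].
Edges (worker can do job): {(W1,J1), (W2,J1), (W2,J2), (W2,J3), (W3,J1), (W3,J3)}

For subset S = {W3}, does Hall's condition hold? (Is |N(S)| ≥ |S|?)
Yes: |N(S)| = 2, |S| = 1

Subset S = {W3}
Neighbors N(S) = {J1, J3}

|N(S)| = 2, |S| = 1
Hall's condition: |N(S)| ≥ |S| is satisfied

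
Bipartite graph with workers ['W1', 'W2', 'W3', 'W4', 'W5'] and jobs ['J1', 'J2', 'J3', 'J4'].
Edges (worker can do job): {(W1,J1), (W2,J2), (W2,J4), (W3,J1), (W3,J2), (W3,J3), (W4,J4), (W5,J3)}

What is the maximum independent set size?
Maximum independent set = 5

By König's theorem:
- Min vertex cover = Max matching = 4
- Max independent set = Total vertices - Min vertex cover
- Max independent set = 9 - 4 = 5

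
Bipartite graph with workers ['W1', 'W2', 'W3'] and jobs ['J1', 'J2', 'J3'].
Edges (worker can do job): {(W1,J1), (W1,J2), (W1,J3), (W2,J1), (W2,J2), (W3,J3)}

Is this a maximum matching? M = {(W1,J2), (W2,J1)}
No, size 2 is not maximum

Proposed matching has size 2.
Maximum matching size for this graph: 3.

This is NOT maximum - can be improved to size 3.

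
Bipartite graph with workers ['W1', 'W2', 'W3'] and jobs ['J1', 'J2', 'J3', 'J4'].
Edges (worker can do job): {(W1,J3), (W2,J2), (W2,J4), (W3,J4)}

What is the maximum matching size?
Maximum matching size = 3

Maximum matching: {(W1,J3), (W2,J2), (W3,J4)}
Size: 3

This assigns 3 workers to 3 distinct jobs.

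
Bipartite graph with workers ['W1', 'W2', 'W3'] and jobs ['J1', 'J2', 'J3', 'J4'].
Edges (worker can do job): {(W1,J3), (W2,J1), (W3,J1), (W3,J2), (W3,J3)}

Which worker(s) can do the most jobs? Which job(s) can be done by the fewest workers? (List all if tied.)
Most versatile: W3 (3 jobs); Least covered: J4 (0 workers)

Worker degrees (jobs they can do): W1:1, W2:1, W3:3
Job degrees (workers who can do it): J1:2, J2:1, J3:2, J4:0

Maximum worker degree is 3, achieved by: W3
Minimum job degree is 0, achieved by: J4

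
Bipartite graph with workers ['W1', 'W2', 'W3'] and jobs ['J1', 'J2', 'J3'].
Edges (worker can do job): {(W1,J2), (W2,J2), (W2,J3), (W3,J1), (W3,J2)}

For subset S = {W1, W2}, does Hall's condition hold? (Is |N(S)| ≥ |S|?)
Yes: |N(S)| = 2, |S| = 2

Subset S = {W1, W2}
Neighbors N(S) = {J2, J3}

|N(S)| = 2, |S| = 2
Hall's condition: |N(S)| ≥ |S| is satisfied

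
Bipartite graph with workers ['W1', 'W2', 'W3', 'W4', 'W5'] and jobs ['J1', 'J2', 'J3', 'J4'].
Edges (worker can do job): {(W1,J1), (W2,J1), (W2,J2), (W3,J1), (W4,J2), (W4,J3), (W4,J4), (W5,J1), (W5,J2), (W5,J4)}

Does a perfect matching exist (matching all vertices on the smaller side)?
Yes, perfect matching exists (size 4)

Perfect matching: {(W2,J2), (W3,J1), (W4,J3), (W5,J4)}
All 4 vertices on the smaller side are matched.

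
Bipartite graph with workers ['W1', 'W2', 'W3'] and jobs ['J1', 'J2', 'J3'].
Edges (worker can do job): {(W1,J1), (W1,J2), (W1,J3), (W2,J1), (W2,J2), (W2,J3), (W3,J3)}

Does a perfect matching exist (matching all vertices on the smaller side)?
Yes, perfect matching exists (size 3)

Perfect matching: {(W1,J2), (W2,J1), (W3,J3)}
All 3 vertices on the smaller side are matched.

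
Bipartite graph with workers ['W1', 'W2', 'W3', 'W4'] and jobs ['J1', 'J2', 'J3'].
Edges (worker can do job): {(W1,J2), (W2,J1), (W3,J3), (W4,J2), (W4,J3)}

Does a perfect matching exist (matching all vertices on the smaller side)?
Yes, perfect matching exists (size 3)

Perfect matching: {(W2,J1), (W3,J3), (W4,J2)}
All 3 vertices on the smaller side are matched.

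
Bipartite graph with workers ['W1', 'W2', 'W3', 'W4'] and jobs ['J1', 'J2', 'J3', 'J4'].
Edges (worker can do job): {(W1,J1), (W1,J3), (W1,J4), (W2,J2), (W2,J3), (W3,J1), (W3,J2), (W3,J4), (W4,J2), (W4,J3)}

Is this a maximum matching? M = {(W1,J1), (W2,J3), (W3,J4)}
No, size 3 is not maximum

Proposed matching has size 3.
Maximum matching size for this graph: 4.

This is NOT maximum - can be improved to size 4.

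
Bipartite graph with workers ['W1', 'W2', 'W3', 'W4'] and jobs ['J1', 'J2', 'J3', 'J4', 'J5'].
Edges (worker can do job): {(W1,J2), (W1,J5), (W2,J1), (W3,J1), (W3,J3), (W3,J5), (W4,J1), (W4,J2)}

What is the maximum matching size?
Maximum matching size = 4

Maximum matching: {(W1,J5), (W2,J1), (W3,J3), (W4,J2)}
Size: 4

This assigns 4 workers to 4 distinct jobs.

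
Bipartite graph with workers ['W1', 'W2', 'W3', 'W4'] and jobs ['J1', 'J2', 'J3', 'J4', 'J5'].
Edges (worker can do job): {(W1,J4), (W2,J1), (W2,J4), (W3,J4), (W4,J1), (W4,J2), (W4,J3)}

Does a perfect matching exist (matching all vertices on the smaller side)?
No, maximum matching has size 3 < 4

Maximum matching has size 3, need 4 for perfect matching.
Unmatched workers: ['W1']
Unmatched jobs: ['J3', 'J5']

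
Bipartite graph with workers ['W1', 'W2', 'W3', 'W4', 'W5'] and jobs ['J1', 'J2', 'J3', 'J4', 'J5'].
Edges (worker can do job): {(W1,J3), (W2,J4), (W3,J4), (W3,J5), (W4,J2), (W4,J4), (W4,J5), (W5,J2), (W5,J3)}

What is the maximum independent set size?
Maximum independent set = 6

By König's theorem:
- Min vertex cover = Max matching = 4
- Max independent set = Total vertices - Min vertex cover
- Max independent set = 10 - 4 = 6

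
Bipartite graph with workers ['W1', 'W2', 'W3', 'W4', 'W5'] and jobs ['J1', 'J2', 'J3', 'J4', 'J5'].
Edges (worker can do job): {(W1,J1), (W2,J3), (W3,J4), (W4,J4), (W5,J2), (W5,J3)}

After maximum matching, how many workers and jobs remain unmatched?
Unmatched: 1 workers, 1 jobs

Maximum matching size: 4
Workers: 5 total, 4 matched, 1 unmatched
Jobs: 5 total, 4 matched, 1 unmatched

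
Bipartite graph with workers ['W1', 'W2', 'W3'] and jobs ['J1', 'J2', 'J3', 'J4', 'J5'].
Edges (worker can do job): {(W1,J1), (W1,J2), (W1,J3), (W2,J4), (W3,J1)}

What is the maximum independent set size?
Maximum independent set = 5

By König's theorem:
- Min vertex cover = Max matching = 3
- Max independent set = Total vertices - Min vertex cover
- Max independent set = 8 - 3 = 5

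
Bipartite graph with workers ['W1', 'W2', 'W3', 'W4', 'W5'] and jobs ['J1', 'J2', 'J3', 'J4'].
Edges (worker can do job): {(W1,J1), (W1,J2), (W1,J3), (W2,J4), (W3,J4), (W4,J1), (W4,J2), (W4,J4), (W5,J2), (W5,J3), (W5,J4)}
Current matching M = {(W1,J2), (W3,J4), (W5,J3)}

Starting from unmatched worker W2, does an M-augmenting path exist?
No augmenting path from W2

Alternating search from W2 reaches jobs: {J4}.
Every reachable job is already matched in M, and following those matched edges back to workers exposes no further unvisited jobs.
No M-augmenting path from W2 exists.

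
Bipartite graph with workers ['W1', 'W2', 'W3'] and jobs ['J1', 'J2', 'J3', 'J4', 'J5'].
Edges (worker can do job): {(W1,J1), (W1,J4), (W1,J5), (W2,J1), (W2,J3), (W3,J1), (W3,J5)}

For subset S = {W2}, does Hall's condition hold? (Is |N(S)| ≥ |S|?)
Yes: |N(S)| = 2, |S| = 1

Subset S = {W2}
Neighbors N(S) = {J1, J3}

|N(S)| = 2, |S| = 1
Hall's condition: |N(S)| ≥ |S| is satisfied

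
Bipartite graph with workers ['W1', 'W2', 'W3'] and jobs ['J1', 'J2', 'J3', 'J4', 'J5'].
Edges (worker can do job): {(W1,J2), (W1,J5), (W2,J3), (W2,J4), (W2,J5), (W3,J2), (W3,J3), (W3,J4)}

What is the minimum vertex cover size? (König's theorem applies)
Minimum vertex cover size = 3

By König's theorem: in bipartite graphs,
min vertex cover = max matching = 3

Maximum matching has size 3, so minimum vertex cover also has size 3.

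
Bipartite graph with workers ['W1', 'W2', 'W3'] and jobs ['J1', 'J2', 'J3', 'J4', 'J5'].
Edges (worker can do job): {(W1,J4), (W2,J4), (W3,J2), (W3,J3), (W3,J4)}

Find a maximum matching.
Matching: {(W1,J4), (W3,J2)}

Maximum matching (size 2):
  W1 → J4
  W3 → J2

Each worker is assigned to at most one job, and each job to at most one worker.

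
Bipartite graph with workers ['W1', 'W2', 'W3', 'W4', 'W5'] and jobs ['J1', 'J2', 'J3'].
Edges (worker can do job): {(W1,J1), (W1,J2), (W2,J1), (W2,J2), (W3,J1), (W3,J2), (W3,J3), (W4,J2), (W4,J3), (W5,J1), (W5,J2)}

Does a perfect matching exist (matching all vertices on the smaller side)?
Yes, perfect matching exists (size 3)

Perfect matching: {(W3,J2), (W4,J3), (W5,J1)}
All 3 vertices on the smaller side are matched.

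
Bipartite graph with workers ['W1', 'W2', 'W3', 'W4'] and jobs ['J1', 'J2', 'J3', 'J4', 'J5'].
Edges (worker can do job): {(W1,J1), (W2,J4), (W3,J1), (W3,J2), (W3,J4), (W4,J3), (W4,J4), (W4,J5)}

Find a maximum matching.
Matching: {(W1,J1), (W2,J4), (W3,J2), (W4,J5)}

Maximum matching (size 4):
  W1 → J1
  W2 → J4
  W3 → J2
  W4 → J5

Each worker is assigned to at most one job, and each job to at most one worker.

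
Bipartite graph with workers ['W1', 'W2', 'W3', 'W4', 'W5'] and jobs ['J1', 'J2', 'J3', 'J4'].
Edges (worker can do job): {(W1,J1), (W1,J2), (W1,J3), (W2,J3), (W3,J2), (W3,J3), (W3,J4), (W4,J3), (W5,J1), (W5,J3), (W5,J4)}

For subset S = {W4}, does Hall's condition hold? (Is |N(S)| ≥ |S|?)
Yes: |N(S)| = 1, |S| = 1

Subset S = {W4}
Neighbors N(S) = {J3}

|N(S)| = 1, |S| = 1
Hall's condition: |N(S)| ≥ |S| is satisfied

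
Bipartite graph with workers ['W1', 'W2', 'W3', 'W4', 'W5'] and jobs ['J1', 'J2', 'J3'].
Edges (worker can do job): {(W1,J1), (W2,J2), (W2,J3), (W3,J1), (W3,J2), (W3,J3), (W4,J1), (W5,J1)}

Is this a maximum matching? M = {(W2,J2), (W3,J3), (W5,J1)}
Yes, size 3 is maximum

Proposed matching has size 3.
Maximum matching size for this graph: 3.

This is a maximum matching.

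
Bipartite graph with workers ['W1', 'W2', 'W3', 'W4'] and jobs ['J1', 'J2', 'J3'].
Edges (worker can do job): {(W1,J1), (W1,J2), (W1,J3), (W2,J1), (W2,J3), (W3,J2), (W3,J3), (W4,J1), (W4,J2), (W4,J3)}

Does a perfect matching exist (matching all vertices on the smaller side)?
Yes, perfect matching exists (size 3)

Perfect matching: {(W1,J1), (W3,J2), (W4,J3)}
All 3 vertices on the smaller side are matched.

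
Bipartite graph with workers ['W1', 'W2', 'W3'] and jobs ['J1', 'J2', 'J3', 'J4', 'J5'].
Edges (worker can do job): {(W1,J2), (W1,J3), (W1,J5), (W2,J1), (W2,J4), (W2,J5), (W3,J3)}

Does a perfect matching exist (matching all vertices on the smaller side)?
Yes, perfect matching exists (size 3)

Perfect matching: {(W1,J2), (W2,J1), (W3,J3)}
All 3 vertices on the smaller side are matched.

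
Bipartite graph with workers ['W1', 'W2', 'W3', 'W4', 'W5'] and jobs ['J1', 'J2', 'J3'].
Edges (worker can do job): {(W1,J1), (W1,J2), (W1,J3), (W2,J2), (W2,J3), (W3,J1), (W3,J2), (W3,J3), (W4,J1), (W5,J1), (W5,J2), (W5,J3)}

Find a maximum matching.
Matching: {(W1,J2), (W3,J1), (W5,J3)}

Maximum matching (size 3):
  W1 → J2
  W3 → J1
  W5 → J3

Each worker is assigned to at most one job, and each job to at most one worker.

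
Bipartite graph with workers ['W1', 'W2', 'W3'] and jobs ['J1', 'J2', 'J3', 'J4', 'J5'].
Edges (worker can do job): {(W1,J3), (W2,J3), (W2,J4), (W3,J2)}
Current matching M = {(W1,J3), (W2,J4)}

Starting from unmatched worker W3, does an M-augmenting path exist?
Yes: W3 → J2

An M-augmenting path alternates non-matching / matching edges, starting and ending at unmatched vertices.
Path: W3 → J2
(J2 is unmatched in M, so the path is augmenting.)
Flipping edges along this path would increase |M| from 2 to 3.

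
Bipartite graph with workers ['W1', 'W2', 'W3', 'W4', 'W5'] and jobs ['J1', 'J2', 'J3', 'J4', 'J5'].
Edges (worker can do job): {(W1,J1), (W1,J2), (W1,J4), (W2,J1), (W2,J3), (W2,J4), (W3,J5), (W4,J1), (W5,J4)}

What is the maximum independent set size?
Maximum independent set = 5

By König's theorem:
- Min vertex cover = Max matching = 5
- Max independent set = Total vertices - Min vertex cover
- Max independent set = 10 - 5 = 5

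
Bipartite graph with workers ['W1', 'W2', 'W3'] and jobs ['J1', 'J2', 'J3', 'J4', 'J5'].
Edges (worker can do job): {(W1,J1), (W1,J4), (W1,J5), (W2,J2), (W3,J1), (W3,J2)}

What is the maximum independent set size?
Maximum independent set = 5

By König's theorem:
- Min vertex cover = Max matching = 3
- Max independent set = Total vertices - Min vertex cover
- Max independent set = 8 - 3 = 5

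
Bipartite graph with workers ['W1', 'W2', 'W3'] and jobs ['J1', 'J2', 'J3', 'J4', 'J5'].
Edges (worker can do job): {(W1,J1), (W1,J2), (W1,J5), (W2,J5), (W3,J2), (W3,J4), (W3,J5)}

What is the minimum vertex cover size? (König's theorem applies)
Minimum vertex cover size = 3

By König's theorem: in bipartite graphs,
min vertex cover = max matching = 3

Maximum matching has size 3, so minimum vertex cover also has size 3.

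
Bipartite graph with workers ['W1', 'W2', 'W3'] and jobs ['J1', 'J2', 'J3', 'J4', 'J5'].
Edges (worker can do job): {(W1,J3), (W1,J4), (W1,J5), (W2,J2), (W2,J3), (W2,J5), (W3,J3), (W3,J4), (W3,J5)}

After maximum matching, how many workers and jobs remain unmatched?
Unmatched: 0 workers, 2 jobs

Maximum matching size: 3
Workers: 3 total, 3 matched, 0 unmatched
Jobs: 5 total, 3 matched, 2 unmatched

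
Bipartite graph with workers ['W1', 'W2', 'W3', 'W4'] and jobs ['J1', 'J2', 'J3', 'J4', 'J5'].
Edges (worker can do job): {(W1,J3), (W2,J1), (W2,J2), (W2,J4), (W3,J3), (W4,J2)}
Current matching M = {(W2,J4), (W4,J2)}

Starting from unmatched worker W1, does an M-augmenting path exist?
Yes: W1 → J3

An M-augmenting path alternates non-matching / matching edges, starting and ending at unmatched vertices.
Path: W1 → J3
(J3 is unmatched in M, so the path is augmenting.)
Flipping edges along this path would increase |M| from 2 to 3.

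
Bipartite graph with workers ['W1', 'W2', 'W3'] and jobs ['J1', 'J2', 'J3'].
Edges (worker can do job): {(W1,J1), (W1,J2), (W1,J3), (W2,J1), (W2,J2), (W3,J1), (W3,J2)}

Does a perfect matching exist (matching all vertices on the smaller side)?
Yes, perfect matching exists (size 3)

Perfect matching: {(W1,J3), (W2,J1), (W3,J2)}
All 3 vertices on the smaller side are matched.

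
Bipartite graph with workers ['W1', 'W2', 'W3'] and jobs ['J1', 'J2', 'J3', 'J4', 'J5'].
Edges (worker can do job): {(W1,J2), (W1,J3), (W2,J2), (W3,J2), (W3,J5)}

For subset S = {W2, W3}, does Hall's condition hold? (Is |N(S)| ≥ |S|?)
Yes: |N(S)| = 2, |S| = 2

Subset S = {W2, W3}
Neighbors N(S) = {J2, J5}

|N(S)| = 2, |S| = 2
Hall's condition: |N(S)| ≥ |S| is satisfied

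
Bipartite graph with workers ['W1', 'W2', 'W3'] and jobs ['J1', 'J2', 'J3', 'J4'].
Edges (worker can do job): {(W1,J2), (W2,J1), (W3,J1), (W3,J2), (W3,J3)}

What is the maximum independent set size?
Maximum independent set = 4

By König's theorem:
- Min vertex cover = Max matching = 3
- Max independent set = Total vertices - Min vertex cover
- Max independent set = 7 - 3 = 4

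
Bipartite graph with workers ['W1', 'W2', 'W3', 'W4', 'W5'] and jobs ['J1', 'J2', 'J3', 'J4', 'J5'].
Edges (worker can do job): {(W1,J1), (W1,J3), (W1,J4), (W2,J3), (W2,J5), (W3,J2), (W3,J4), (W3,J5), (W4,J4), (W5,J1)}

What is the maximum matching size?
Maximum matching size = 5

Maximum matching: {(W1,J3), (W2,J5), (W3,J2), (W4,J4), (W5,J1)}
Size: 5

This assigns 5 workers to 5 distinct jobs.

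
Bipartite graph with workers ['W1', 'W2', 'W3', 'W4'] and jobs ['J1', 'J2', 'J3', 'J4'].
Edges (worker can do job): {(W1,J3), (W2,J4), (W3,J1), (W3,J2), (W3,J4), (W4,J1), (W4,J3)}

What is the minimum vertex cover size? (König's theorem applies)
Minimum vertex cover size = 4

By König's theorem: in bipartite graphs,
min vertex cover = max matching = 4

Maximum matching has size 4, so minimum vertex cover also has size 4.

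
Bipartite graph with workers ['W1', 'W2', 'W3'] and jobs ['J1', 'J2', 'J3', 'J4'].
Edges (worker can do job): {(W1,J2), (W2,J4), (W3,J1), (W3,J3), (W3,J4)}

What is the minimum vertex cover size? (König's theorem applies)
Minimum vertex cover size = 3

By König's theorem: in bipartite graphs,
min vertex cover = max matching = 3

Maximum matching has size 3, so minimum vertex cover also has size 3.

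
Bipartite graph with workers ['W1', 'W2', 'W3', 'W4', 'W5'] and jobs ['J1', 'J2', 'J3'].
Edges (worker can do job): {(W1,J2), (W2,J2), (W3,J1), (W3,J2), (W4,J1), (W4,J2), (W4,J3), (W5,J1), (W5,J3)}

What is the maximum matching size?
Maximum matching size = 3

Maximum matching: {(W3,J1), (W4,J2), (W5,J3)}
Size: 3

This assigns 3 workers to 3 distinct jobs.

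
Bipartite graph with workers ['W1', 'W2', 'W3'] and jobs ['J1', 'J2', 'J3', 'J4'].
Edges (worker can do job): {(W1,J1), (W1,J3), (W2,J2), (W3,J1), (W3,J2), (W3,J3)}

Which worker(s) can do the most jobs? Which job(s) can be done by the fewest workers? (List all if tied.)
Most versatile: W3 (3 jobs); Least covered: J4 (0 workers)

Worker degrees (jobs they can do): W1:2, W2:1, W3:3
Job degrees (workers who can do it): J1:2, J2:2, J3:2, J4:0

Maximum worker degree is 3, achieved by: W3
Minimum job degree is 0, achieved by: J4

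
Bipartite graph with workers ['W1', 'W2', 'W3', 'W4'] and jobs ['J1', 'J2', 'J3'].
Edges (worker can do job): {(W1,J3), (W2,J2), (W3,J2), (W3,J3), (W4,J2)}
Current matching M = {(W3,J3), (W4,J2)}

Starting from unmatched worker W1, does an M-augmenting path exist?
No augmenting path from W1

Alternating search from W1 reaches jobs: {J2, J3}.
Every reachable job is already matched in M, and following those matched edges back to workers exposes no further unvisited jobs.
No M-augmenting path from W1 exists.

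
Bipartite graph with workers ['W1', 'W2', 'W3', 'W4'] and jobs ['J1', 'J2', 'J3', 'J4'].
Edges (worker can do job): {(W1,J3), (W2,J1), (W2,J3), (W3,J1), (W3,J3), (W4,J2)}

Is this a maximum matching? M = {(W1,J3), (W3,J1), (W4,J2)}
Yes, size 3 is maximum

Proposed matching has size 3.
Maximum matching size for this graph: 3.

This is a maximum matching.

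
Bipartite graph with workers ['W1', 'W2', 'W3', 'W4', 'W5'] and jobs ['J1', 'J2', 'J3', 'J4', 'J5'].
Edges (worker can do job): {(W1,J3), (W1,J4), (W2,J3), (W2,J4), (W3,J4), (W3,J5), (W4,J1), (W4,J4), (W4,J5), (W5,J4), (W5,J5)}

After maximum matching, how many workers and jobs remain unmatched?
Unmatched: 1 workers, 1 jobs

Maximum matching size: 4
Workers: 5 total, 4 matched, 1 unmatched
Jobs: 5 total, 4 matched, 1 unmatched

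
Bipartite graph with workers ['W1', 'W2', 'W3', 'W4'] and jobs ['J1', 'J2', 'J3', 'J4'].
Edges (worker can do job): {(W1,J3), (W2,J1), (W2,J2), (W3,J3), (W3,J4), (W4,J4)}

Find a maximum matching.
Matching: {(W2,J2), (W3,J3), (W4,J4)}

Maximum matching (size 3):
  W2 → J2
  W3 → J3
  W4 → J4

Each worker is assigned to at most one job, and each job to at most one worker.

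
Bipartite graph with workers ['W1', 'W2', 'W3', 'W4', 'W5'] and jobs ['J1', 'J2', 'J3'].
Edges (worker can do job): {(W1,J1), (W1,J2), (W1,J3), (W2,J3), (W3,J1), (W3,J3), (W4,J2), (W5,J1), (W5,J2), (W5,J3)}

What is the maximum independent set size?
Maximum independent set = 5

By König's theorem:
- Min vertex cover = Max matching = 3
- Max independent set = Total vertices - Min vertex cover
- Max independent set = 8 - 3 = 5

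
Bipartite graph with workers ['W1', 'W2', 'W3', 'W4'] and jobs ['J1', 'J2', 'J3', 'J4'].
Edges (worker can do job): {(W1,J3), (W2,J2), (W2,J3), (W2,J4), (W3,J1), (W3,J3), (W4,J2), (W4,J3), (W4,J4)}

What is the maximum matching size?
Maximum matching size = 4

Maximum matching: {(W1,J3), (W2,J2), (W3,J1), (W4,J4)}
Size: 4

This assigns 4 workers to 4 distinct jobs.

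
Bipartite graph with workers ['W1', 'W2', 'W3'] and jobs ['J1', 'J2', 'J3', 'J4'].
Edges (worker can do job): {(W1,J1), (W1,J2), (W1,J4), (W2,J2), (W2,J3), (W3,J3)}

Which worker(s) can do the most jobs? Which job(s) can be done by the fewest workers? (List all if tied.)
Most versatile: W1 (3 jobs); Least covered: J1, J4 (1 workers)

Worker degrees (jobs they can do): W1:3, W2:2, W3:1
Job degrees (workers who can do it): J1:1, J2:2, J3:2, J4:1

Maximum worker degree is 3, achieved by: W1
Minimum job degree is 1, achieved by: J1, J4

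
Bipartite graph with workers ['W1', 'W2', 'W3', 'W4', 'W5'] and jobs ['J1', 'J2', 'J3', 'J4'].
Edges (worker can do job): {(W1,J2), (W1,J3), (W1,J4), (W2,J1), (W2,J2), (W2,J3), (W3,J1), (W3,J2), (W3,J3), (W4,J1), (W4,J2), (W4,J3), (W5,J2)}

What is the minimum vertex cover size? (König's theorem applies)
Minimum vertex cover size = 4

By König's theorem: in bipartite graphs,
min vertex cover = max matching = 4

Maximum matching has size 4, so minimum vertex cover also has size 4.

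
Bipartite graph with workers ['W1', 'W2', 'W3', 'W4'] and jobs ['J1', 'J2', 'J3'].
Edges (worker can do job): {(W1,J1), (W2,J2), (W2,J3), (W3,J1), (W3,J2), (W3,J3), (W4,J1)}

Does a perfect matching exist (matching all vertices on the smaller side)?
Yes, perfect matching exists (size 3)

Perfect matching: {(W2,J2), (W3,J3), (W4,J1)}
All 3 vertices on the smaller side are matched.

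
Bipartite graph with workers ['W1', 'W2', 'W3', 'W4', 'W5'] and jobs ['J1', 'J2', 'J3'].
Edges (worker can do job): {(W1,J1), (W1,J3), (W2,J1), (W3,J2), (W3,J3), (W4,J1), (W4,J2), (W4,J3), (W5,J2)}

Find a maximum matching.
Matching: {(W1,J1), (W3,J2), (W4,J3)}

Maximum matching (size 3):
  W1 → J1
  W3 → J2
  W4 → J3

Each worker is assigned to at most one job, and each job to at most one worker.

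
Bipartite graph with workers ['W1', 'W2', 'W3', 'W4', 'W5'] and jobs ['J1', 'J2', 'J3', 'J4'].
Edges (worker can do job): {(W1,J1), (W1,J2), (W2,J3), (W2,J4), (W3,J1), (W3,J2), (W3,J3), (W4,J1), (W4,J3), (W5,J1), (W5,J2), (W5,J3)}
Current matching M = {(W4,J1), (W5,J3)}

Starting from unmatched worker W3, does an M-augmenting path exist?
Yes: W3 → J2

An M-augmenting path alternates non-matching / matching edges, starting and ending at unmatched vertices.
Path: W3 → J2
(J2 is unmatched in M, so the path is augmenting.)
Flipping edges along this path would increase |M| from 2 to 3.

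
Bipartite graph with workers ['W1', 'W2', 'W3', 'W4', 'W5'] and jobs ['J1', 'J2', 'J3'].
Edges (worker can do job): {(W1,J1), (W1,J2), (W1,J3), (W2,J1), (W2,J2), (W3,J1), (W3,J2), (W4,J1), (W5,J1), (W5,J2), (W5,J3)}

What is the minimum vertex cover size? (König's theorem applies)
Minimum vertex cover size = 3

By König's theorem: in bipartite graphs,
min vertex cover = max matching = 3

Maximum matching has size 3, so minimum vertex cover also has size 3.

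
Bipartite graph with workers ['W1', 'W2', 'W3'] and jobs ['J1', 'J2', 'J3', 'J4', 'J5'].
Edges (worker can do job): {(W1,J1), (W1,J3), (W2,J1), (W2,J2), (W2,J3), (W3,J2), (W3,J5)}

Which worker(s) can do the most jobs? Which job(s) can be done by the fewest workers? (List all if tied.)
Most versatile: W2 (3 jobs); Least covered: J4 (0 workers)

Worker degrees (jobs they can do): W1:2, W2:3, W3:2
Job degrees (workers who can do it): J1:2, J2:2, J3:2, J4:0, J5:1

Maximum worker degree is 3, achieved by: W2
Minimum job degree is 0, achieved by: J4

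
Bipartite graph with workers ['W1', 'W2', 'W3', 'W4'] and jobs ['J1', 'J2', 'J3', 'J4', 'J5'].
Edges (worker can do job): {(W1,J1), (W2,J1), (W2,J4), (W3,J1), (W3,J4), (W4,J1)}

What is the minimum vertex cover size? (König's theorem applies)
Minimum vertex cover size = 2

By König's theorem: in bipartite graphs,
min vertex cover = max matching = 2

Maximum matching has size 2, so minimum vertex cover also has size 2.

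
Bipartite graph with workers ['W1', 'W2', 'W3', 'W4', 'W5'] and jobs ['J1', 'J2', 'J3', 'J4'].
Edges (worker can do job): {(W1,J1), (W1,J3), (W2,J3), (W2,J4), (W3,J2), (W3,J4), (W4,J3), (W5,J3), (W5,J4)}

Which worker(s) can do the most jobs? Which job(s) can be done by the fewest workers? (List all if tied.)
Most versatile: W1, W2, W3, W5 (2 jobs); Least covered: J1, J2 (1 workers)

Worker degrees (jobs they can do): W1:2, W2:2, W3:2, W4:1, W5:2
Job degrees (workers who can do it): J1:1, J2:1, J3:4, J4:3

Maximum worker degree is 2, achieved by: W1, W2, W3, W5
Minimum job degree is 1, achieved by: J1, J2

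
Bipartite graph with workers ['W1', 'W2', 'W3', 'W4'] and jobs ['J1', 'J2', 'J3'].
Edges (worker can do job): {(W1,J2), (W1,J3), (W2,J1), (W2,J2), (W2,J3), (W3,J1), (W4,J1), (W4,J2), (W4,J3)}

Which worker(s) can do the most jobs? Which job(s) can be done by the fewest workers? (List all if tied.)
Most versatile: W2, W4 (3 jobs); Least covered: J1, J2, J3 (3 workers)

Worker degrees (jobs they can do): W1:2, W2:3, W3:1, W4:3
Job degrees (workers who can do it): J1:3, J2:3, J3:3

Maximum worker degree is 3, achieved by: W2, W4
Minimum job degree is 3, achieved by: J1, J2, J3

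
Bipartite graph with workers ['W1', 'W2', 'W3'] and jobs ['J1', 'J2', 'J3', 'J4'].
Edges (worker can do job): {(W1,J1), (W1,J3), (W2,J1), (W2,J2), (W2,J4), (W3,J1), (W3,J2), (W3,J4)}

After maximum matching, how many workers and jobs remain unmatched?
Unmatched: 0 workers, 1 jobs

Maximum matching size: 3
Workers: 3 total, 3 matched, 0 unmatched
Jobs: 4 total, 3 matched, 1 unmatched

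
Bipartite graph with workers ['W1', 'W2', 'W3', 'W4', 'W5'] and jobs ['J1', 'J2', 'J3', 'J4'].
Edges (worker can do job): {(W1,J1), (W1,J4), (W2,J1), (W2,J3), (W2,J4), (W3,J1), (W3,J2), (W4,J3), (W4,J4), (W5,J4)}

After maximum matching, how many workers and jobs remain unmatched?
Unmatched: 1 workers, 0 jobs

Maximum matching size: 4
Workers: 5 total, 4 matched, 1 unmatched
Jobs: 4 total, 4 matched, 0 unmatched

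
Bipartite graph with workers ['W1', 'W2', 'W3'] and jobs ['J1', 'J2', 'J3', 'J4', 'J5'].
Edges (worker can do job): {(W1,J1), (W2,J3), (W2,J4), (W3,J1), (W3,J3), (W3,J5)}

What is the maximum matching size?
Maximum matching size = 3

Maximum matching: {(W1,J1), (W2,J4), (W3,J3)}
Size: 3

This assigns 3 workers to 3 distinct jobs.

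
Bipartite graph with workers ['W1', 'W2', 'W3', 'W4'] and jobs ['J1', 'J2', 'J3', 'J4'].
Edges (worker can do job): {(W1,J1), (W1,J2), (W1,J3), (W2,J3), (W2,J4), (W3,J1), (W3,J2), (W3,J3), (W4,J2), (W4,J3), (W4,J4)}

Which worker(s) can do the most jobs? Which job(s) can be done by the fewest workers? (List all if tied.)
Most versatile: W1, W3, W4 (3 jobs); Least covered: J1, J4 (2 workers)

Worker degrees (jobs they can do): W1:3, W2:2, W3:3, W4:3
Job degrees (workers who can do it): J1:2, J2:3, J3:4, J4:2

Maximum worker degree is 3, achieved by: W1, W3, W4
Minimum job degree is 2, achieved by: J1, J4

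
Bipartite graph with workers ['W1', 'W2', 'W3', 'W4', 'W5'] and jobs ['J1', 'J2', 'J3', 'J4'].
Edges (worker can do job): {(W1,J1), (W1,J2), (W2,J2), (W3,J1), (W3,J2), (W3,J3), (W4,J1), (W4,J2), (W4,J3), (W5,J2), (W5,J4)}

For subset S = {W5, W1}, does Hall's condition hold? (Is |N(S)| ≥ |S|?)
Yes: |N(S)| = 3, |S| = 2

Subset S = {W5, W1}
Neighbors N(S) = {J1, J2, J4}

|N(S)| = 3, |S| = 2
Hall's condition: |N(S)| ≥ |S| is satisfied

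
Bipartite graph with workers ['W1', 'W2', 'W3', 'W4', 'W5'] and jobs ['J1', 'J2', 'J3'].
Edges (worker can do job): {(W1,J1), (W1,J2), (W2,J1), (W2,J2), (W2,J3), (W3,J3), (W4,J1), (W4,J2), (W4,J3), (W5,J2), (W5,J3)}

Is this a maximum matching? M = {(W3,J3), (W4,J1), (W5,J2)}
Yes, size 3 is maximum

Proposed matching has size 3.
Maximum matching size for this graph: 3.

This is a maximum matching.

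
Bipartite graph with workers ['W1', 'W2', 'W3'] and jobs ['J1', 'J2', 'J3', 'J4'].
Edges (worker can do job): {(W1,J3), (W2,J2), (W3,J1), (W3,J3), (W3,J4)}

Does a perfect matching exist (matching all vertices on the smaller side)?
Yes, perfect matching exists (size 3)

Perfect matching: {(W1,J3), (W2,J2), (W3,J4)}
All 3 vertices on the smaller side are matched.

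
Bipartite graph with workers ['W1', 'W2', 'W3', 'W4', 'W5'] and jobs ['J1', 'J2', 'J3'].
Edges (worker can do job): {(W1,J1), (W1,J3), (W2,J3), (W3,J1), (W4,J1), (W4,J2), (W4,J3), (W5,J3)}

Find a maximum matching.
Matching: {(W3,J1), (W4,J2), (W5,J3)}

Maximum matching (size 3):
  W3 → J1
  W4 → J2
  W5 → J3

Each worker is assigned to at most one job, and each job to at most one worker.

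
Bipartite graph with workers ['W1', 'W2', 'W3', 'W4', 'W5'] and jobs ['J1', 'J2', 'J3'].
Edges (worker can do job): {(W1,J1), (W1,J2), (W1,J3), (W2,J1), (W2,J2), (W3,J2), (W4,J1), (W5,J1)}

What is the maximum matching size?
Maximum matching size = 3

Maximum matching: {(W1,J3), (W3,J2), (W5,J1)}
Size: 3

This assigns 3 workers to 3 distinct jobs.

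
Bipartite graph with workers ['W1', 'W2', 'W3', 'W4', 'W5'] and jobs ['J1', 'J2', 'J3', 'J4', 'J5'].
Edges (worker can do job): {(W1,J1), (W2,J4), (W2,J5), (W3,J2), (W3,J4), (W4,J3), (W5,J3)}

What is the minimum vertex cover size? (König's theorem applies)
Minimum vertex cover size = 4

By König's theorem: in bipartite graphs,
min vertex cover = max matching = 4

Maximum matching has size 4, so minimum vertex cover also has size 4.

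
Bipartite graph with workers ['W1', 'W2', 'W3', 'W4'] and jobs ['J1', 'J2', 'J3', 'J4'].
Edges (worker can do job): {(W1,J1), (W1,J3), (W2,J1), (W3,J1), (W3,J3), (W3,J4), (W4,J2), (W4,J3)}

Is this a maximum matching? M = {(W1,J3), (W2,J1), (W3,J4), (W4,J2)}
Yes, size 4 is maximum

Proposed matching has size 4.
Maximum matching size for this graph: 4.

This is a maximum matching.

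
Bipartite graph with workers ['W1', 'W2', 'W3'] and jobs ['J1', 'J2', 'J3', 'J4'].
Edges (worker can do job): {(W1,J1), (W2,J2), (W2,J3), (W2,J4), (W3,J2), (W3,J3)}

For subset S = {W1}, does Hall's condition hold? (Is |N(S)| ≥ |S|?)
Yes: |N(S)| = 1, |S| = 1

Subset S = {W1}
Neighbors N(S) = {J1}

|N(S)| = 1, |S| = 1
Hall's condition: |N(S)| ≥ |S| is satisfied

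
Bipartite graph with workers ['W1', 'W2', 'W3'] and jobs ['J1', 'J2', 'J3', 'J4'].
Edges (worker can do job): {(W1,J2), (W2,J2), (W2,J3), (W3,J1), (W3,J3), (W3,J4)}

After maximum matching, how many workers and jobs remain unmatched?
Unmatched: 0 workers, 1 jobs

Maximum matching size: 3
Workers: 3 total, 3 matched, 0 unmatched
Jobs: 4 total, 3 matched, 1 unmatched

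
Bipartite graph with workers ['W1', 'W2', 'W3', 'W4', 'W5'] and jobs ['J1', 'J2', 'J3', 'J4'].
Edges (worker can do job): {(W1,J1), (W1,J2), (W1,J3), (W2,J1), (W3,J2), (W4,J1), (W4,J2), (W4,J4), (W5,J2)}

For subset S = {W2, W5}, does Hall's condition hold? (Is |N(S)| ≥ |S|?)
Yes: |N(S)| = 2, |S| = 2

Subset S = {W2, W5}
Neighbors N(S) = {J1, J2}

|N(S)| = 2, |S| = 2
Hall's condition: |N(S)| ≥ |S| is satisfied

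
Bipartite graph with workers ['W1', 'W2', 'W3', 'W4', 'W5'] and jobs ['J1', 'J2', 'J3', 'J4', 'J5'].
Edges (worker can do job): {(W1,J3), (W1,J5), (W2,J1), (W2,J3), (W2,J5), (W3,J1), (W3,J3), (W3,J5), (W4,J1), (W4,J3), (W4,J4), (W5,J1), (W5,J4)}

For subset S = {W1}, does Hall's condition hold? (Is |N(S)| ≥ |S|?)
Yes: |N(S)| = 2, |S| = 1

Subset S = {W1}
Neighbors N(S) = {J3, J5}

|N(S)| = 2, |S| = 1
Hall's condition: |N(S)| ≥ |S| is satisfied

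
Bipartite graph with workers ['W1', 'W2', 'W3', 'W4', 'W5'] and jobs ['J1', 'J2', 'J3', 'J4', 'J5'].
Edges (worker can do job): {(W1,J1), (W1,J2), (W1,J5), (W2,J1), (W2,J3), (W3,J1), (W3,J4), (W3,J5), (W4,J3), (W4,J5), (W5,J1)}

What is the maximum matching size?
Maximum matching size = 5

Maximum matching: {(W1,J2), (W2,J3), (W3,J4), (W4,J5), (W5,J1)}
Size: 5

This assigns 5 workers to 5 distinct jobs.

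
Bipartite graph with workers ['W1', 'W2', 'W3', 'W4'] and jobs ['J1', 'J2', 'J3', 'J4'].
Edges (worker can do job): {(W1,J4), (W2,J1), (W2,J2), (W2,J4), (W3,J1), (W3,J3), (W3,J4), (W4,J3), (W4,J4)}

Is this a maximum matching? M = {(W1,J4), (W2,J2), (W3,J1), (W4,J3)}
Yes, size 4 is maximum

Proposed matching has size 4.
Maximum matching size for this graph: 4.

This is a maximum matching.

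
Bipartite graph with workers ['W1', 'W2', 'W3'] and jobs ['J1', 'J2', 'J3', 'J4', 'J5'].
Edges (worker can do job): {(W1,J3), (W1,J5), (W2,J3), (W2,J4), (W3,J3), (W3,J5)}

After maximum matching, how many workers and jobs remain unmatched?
Unmatched: 0 workers, 2 jobs

Maximum matching size: 3
Workers: 3 total, 3 matched, 0 unmatched
Jobs: 5 total, 3 matched, 2 unmatched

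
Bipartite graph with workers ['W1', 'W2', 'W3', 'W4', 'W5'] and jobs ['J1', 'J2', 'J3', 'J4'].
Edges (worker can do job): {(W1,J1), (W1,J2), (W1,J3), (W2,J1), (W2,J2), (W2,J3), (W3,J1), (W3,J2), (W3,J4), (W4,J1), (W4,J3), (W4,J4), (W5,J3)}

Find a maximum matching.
Matching: {(W1,J1), (W3,J2), (W4,J4), (W5,J3)}

Maximum matching (size 4):
  W1 → J1
  W3 → J2
  W4 → J4
  W5 → J3

Each worker is assigned to at most one job, and each job to at most one worker.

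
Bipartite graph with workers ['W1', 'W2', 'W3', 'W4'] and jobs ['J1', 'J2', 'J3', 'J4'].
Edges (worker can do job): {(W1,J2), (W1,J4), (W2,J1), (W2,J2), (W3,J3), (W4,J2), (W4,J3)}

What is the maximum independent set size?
Maximum independent set = 4

By König's theorem:
- Min vertex cover = Max matching = 4
- Max independent set = Total vertices - Min vertex cover
- Max independent set = 8 - 4 = 4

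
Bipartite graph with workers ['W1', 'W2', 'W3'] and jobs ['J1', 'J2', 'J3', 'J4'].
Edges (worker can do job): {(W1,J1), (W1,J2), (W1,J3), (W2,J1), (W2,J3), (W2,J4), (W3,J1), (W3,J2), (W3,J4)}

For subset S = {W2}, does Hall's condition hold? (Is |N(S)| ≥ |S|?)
Yes: |N(S)| = 3, |S| = 1

Subset S = {W2}
Neighbors N(S) = {J1, J3, J4}

|N(S)| = 3, |S| = 1
Hall's condition: |N(S)| ≥ |S| is satisfied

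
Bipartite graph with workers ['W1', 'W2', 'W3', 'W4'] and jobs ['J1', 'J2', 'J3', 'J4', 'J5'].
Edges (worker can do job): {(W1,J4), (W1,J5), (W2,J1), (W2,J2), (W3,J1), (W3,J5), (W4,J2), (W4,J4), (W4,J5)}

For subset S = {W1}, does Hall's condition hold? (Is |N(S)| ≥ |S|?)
Yes: |N(S)| = 2, |S| = 1

Subset S = {W1}
Neighbors N(S) = {J4, J5}

|N(S)| = 2, |S| = 1
Hall's condition: |N(S)| ≥ |S| is satisfied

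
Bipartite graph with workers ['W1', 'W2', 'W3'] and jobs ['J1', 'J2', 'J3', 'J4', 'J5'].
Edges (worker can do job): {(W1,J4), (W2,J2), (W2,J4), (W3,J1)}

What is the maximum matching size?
Maximum matching size = 3

Maximum matching: {(W1,J4), (W2,J2), (W3,J1)}
Size: 3

This assigns 3 workers to 3 distinct jobs.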